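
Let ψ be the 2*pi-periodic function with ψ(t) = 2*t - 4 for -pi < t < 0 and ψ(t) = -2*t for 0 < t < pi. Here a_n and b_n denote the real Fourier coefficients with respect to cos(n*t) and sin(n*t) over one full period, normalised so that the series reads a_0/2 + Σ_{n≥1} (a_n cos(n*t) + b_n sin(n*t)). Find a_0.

-2*pi - 4

a_0 = 1/pi ∫_{-pi}^{pi} ψ(t) dt = 1/pi · (-2*pi*(2 + pi)) = -2*pi - 4.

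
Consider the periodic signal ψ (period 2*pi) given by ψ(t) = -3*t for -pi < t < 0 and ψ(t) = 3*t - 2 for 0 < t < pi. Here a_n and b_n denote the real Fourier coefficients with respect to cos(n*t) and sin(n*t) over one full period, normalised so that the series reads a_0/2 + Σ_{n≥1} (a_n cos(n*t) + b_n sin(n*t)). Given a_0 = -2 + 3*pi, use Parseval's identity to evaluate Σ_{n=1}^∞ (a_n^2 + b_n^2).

Parseval: a_0^2/2 + Σ_{n≥1} (a_n^2+b_n^2) = 1/pi ∫_{-pi}^{pi} ψ(t)^2 dt = -6*pi + 4 + 6*pi**2.
Subtract a_0^2/2 = (2 - 3*pi)**2/2: Σ (a_n^2+b_n^2) = 2 + 3*pi**2/2.

2 + 3*pi**2/2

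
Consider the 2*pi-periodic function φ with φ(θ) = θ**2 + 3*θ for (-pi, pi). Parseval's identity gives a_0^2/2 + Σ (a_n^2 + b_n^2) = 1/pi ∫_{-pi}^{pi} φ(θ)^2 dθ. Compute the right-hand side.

1/pi ∫_{-pi}^{pi} φ(θ)^2 dθ = 1/pi · (2*pi**3*(pi**2 + 15)/5) = 2*pi**2*(pi**2 + 15)/5.

2*pi**2*(pi**2 + 15)/5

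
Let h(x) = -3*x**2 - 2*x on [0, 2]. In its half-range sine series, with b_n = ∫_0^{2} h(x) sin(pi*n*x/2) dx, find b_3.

b_3 = ∫_0^{2} (-3*x**2 - 2*x) sin(3*pi*x/2) dx.
Integrating by parts twice (tabular method), an antiderivative of (-3*x**2 - 2*x) sin(3*pi*x/2) is 2*x**2*cos(3*pi*x/2)/pi - 8*x*sin(3*pi*x/2)/(3*pi**2) + 4*x*cos(3*pi*x/2)/(3*pi) - 8*sin(3*pi*x/2)/(9*pi**2) - 16*cos(3*pi*x/2)/(9*pi**3); evaluating from 0 to 2: ∫_{0}^{2} (-3*x**2 - 2*x) sin(3*pi*x/2) dx = (16*(1 - 6*pi**2)/(9*pi**3)) - (-16/(9*pi**3)) = 32*(1 - 3*pi**2)/(9*pi**3).
Hence b_3 = 32*(1 - 3*pi**2)/(9*pi**3).

32*(1 - 3*pi**2)/(9*pi**3)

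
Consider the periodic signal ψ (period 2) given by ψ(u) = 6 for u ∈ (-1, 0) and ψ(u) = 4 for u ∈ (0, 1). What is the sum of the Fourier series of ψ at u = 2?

u = 2 differs from u = 0 by 1 full period(s), and the series is 2-periodic.
At u = 0 the one-sided limits are ψ(0^-) = 6 and ψ(0^+) = 4.
By Dirichlet's theorem the series converges to their average, [(6) + (4)]/2 = 5.

5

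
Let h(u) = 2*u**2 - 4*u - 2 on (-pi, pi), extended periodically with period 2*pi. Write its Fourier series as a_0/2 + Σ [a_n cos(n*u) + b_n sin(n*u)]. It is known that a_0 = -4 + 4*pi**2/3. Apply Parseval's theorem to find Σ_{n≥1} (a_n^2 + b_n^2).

32*pi**2*(pi**2 + 15)/45

Parseval: a_0^2/2 + Σ_{n≥1} (a_n^2+b_n^2) = 1/pi ∫_{-pi}^{pi} h(u)^2 du = 8 + 16*pi**2/3 + 8*pi**4/5.
Subtract a_0^2/2 = 8*(3 - pi**2)**2/9: Σ (a_n^2+b_n^2) = 32*pi**2*(pi**2 + 15)/45.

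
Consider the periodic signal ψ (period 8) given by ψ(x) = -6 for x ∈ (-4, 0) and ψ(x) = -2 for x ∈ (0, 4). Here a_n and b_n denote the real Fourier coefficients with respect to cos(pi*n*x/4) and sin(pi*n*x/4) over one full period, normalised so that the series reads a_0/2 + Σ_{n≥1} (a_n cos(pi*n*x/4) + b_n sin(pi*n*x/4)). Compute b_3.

b_3 = 1/4 ∫_{-4}^{4} ψ(x) sin(3*pi*x/4) dx.
Split the integral at the breakpoints.
Directly, an antiderivative of (-6) sin(3*pi*x/4) is 8*cos(3*pi*x/4)/pi; evaluating from -4 to 0: ∫_{-4}^{0} (-6) sin(3*pi*x/4) dx = (8/pi) - (-8/pi) = 16/pi.
Directly, an antiderivative of (-2) sin(3*pi*x/4) is 8*cos(3*pi*x/4)/(3*pi); evaluating from 0 to 4: ∫_{0}^{4} (-2) sin(3*pi*x/4) dx = (-8/(3*pi)) - (8/(3*pi)) = -16/(3*pi).
Summing the pieces and multiplying by (1/4) gives b_3 = 8/(3*pi).

8/(3*pi)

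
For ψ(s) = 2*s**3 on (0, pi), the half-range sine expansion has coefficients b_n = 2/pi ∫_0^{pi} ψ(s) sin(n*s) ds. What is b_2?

b_2 = 2/pi ∫_0^{pi} (2*s**3) sin(2*s) ds.
Integrating by parts three times (tabular method), an antiderivative of (2*s**3) sin(2*s) is -s**3*cos(2*s) + 3*s**2*sin(2*s)/2 + 3*s*cos(2*s)/2 - 3*sin(2*s)/4; evaluating from 0 to pi: ∫_{0}^{pi} (2*s**3) sin(2*s) ds = (pi*(3/2 - pi**2)) - (0) = pi*(3/2 - pi**2).
Hence b_2 = (2/pi)·(pi*(3/2 - pi**2)) = 3 - 2*pi**2.

3 - 2*pi**2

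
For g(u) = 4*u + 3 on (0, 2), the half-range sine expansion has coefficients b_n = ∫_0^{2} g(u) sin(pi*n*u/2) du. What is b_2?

b_2 = ∫_0^{2} (4*u + 3) sin(pi*u) du.
Integrating by parts (boundary term plus one more integral), an antiderivative of (4*u + 3) sin(pi*u) is -4*u*cos(pi*u)/pi + 4*sin(pi*u)/pi**2 - 3*cos(pi*u)/pi; evaluating from 0 to 2: ∫_{0}^{2} (4*u + 3) sin(pi*u) du = (-11/pi) - (-3/pi) = -8/pi.
Hence b_2 = -8/pi.

-8/pi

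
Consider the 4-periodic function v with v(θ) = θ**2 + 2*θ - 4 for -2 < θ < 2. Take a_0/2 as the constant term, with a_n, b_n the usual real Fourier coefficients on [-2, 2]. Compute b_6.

-4/(3*pi)

b_6 = 1/2 ∫_{-2}^{2} v(θ) sin(3*pi*θ) dθ.
Integrating by parts twice (tabular method), an antiderivative of (θ**2 + 2*θ - 4) sin(3*pi*θ) is -θ**2*cos(3*pi*θ)/(3*pi) + 2*θ*sin(3*pi*θ)/(9*pi**2) - 2*θ*cos(3*pi*θ)/(3*pi) + 2*sin(3*pi*θ)/(9*pi**2) + 2*cos(3*pi*θ)/(27*pi**3) + 4*cos(3*pi*θ)/(3*pi); evaluating from -2 to 2: ∫_{-2}^{2} (θ**2 + 2*θ - 4) sin(3*pi*θ) dθ = (2*(1 - 18*pi**2)/(27*pi**3)) - (2*(1 + 18*pi**2)/(27*pi**3)) = -8/(3*pi).
Hence b_6 = (1/2)·(-8/(3*pi)) = -4/(3*pi).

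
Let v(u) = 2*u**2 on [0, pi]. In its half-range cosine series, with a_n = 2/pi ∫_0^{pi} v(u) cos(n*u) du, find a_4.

1/2

a_4 = 2/pi ∫_0^{pi} (2*u**2) cos(4*u) du.
Integrating by parts twice (tabular method), an antiderivative of (2*u**2) cos(4*u) is u**2*sin(4*u)/2 + u*cos(4*u)/4 - sin(4*u)/16; evaluating from 0 to pi: ∫_{0}^{pi} (2*u**2) cos(4*u) du = (pi/4) - (0) = pi/4.
Hence a_4 = (2/pi)·(pi/4) = 1/2.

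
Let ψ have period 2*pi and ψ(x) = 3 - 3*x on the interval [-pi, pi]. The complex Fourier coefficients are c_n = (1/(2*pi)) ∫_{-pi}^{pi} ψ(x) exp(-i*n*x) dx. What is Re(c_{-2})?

Since ψ is real-valued, Re(c_{-2}) = (1/(2*pi)) ∫_{-pi}^{pi} ψ(x) cos(-2*x) dx = a_{2}/2.
Integrating by parts (boundary term plus one more integral), an antiderivative of (3 - 3*x) cos(-2*x) is -3*x*sin(2*x)/2 + 3*sin(2*x)/2 - 3*cos(2*x)/4; evaluating from -pi to pi: ∫_{-pi}^{pi} (3 - 3*x) cos(-2*x) dx = (-3/4) - (-3/4) = 0.
Hence Re(c_{-2}) = (1/(2*pi))·(0) = 0.

0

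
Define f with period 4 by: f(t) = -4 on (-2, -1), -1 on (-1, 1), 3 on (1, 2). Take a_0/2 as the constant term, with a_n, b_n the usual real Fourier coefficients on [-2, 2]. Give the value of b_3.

b_3 = 1/2 ∫_{-2}^{2} f(t) sin(3*pi*t/2) dt.
Split the integral at the breakpoints.
Directly, an antiderivative of (-4) sin(3*pi*t/2) is 8*cos(3*pi*t/2)/(3*pi); evaluating from -2 to -1: ∫_{-2}^{-1} (-4) sin(3*pi*t/2) dt = (0) - (-8/(3*pi)) = 8/(3*pi).
Directly, an antiderivative of (-1) sin(3*pi*t/2) is 2*cos(3*pi*t/2)/(3*pi); evaluating from -1 to 1: ∫_{-1}^{1} (-1) sin(3*pi*t/2) dt = (0) - (0) = 0.
Directly, an antiderivative of (3) sin(3*pi*t/2) is -2*cos(3*pi*t/2)/pi; evaluating from 1 to 2: ∫_{1}^{2} (3) sin(3*pi*t/2) dt = (2/pi) - (0) = 2/pi.
Summing the pieces and multiplying by (1/2) gives b_3 = 7/(3*pi).

7/(3*pi)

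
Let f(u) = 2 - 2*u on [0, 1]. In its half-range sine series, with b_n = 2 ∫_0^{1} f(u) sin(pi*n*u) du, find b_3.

b_3 = 2 ∫_0^{1} (2 - 2*u) sin(3*pi*u) du.
Integrating by parts (boundary term plus one more integral), an antiderivative of (2 - 2*u) sin(3*pi*u) is 2*u*cos(3*pi*u)/(3*pi) - 2*sin(3*pi*u)/(9*pi**2) - 2*cos(3*pi*u)/(3*pi); evaluating from 0 to 1: ∫_{0}^{1} (2 - 2*u) sin(3*pi*u) du = (0) - (-2/(3*pi)) = 2/(3*pi).
Hence b_3 = 2·(2/(3*pi)) = 4/(3*pi).

4/(3*pi)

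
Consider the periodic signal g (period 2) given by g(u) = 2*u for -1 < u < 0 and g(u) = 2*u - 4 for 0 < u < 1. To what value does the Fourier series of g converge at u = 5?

-2

u = 5 differs from u = 1 by 2 full period(s), and the series is 2-periodic.
g is continuous at u = 1 with value -2, so the series converges to -2 there.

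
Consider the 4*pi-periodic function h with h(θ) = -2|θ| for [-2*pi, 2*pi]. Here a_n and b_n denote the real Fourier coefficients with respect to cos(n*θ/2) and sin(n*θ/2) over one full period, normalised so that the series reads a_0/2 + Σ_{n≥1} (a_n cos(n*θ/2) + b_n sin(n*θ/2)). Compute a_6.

a_6 = (1/(2*pi)) ∫_{-2*pi}^{2*pi} h(θ) cos(3*θ) dθ.
h is even and cos(3*θ) is even, so the integrand is even and a_6 = 1/pi ∫_0^{2*pi} h(θ) cos(3*θ) dθ.
Integrating by parts (boundary term plus one more integral), an antiderivative of (-2*θ) cos(3*θ) is -2*θ*sin(3*θ)/3 - 2*cos(3*θ)/9; evaluating from 0 to 2*pi: ∫_{0}^{2*pi} (-2*θ) cos(3*θ) dθ = (-2/9) - (-2/9) = 0.
Hence a_6 = (1/pi)·(0) = 0.

0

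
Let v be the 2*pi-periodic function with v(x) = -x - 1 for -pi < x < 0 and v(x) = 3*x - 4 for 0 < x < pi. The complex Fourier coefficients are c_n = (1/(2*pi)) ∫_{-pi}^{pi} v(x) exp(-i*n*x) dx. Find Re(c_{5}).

Since v is real-valued, Re(c_{5}) = (1/(2*pi)) ∫_{-pi}^{pi} v(x) cos(5*x) dx = a_{5}/2.
Split the integral at the breakpoints.
Integrating by parts (boundary term plus one more integral), an antiderivative of (-x - 1) cos(5*x) is -x*sin(5*x)/5 - sin(5*x)/5 - cos(5*x)/25; evaluating from -pi to 0: ∫_{-pi}^{0} (-x - 1) cos(5*x) dx = (-1/25) - (1/25) = -2/25.
Integrating by parts (boundary term plus one more integral), an antiderivative of (3*x - 4) cos(5*x) is 3*x*sin(5*x)/5 - 4*sin(5*x)/5 + 3*cos(5*x)/25; evaluating from 0 to pi: ∫_{0}^{pi} (3*x - 4) cos(5*x) dx = (-3/25) - (3/25) = -6/25.
So ∫_{-pi}^{pi} v(x) cos(5*x) dx = -8/25.
Hence Re(c_{5}) = (1/(2*pi))·(-8/25) = -4/(25*pi).

-4/(25*pi)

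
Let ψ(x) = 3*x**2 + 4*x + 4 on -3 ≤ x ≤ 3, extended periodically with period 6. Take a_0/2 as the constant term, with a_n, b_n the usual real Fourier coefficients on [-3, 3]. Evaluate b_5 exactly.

b_5 = 1/3 ∫_{-3}^{3} ψ(x) sin(5*pi*x/3) dx.
Integrating by parts twice (tabular method), an antiderivative of (3*x**2 + 4*x + 4) sin(5*pi*x/3) is -9*x**2*cos(5*pi*x/3)/(5*pi) + 54*x*sin(5*pi*x/3)/(25*pi**2) - 12*x*cos(5*pi*x/3)/(5*pi) + 36*sin(5*pi*x/3)/(25*pi**2) - 12*cos(5*pi*x/3)/(5*pi) + 162*cos(5*pi*x/3)/(125*pi**3); evaluating from -3 to 3: ∫_{-3}^{3} (3*x**2 + 4*x + 4) sin(5*pi*x/3) dx = (3*(-54 + 1075*pi**2)/(125*pi**3)) - (3*(-54 + 475*pi**2)/(125*pi**3)) = 72/(5*pi).
Hence b_5 = (1/3)·(72/(5*pi)) = 24/(5*pi).

24/(5*pi)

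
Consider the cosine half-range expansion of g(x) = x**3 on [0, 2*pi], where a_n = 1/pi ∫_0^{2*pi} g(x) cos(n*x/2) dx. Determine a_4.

a_4 = 1/pi ∫_0^{2*pi} (x**3) cos(2*x) dx.
Integrating by parts three times (tabular method), an antiderivative of (x**3) cos(2*x) is x**3*sin(2*x)/2 + 3*x**2*cos(2*x)/4 - 3*x*sin(2*x)/4 - 3*cos(2*x)/8; evaluating from 0 to 2*pi: ∫_{0}^{2*pi} (x**3) cos(2*x) dx = (-3/8 + 3*pi**2) - (-3/8) = 3*pi**2.
Hence a_4 = (1/pi)·(3*pi**2) = 3*pi.

3*pi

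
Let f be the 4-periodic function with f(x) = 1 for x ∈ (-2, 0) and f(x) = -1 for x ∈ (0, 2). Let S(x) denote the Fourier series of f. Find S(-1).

f is continuous at x = -1 with value 1, so the series converges to 1 there.

1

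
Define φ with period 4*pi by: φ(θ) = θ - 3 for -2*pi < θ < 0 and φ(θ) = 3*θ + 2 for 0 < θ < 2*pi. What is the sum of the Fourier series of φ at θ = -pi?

-pi - 3

φ is continuous at θ = -pi with value -pi - 3, so the series converges to -pi - 3 there.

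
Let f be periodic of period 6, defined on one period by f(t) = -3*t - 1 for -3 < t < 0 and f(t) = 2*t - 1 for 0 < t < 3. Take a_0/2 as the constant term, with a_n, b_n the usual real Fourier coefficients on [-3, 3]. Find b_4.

b_4 = 1/3 ∫_{-3}^{3} f(t) sin(4*pi*t/3) dt.
Split the integral at the breakpoints.
Integrating by parts (boundary term plus one more integral), an antiderivative of (-3*t - 1) sin(4*pi*t/3) is 9*t*cos(4*pi*t/3)/(4*pi) - 27*sin(4*pi*t/3)/(16*pi**2) + 3*cos(4*pi*t/3)/(4*pi); evaluating from -3 to 0: ∫_{-3}^{0} (-3*t - 1) sin(4*pi*t/3) dt = (3/(4*pi)) - (-6/pi) = 27/(4*pi).
Integrating by parts (boundary term plus one more integral), an antiderivative of (2*t - 1) sin(4*pi*t/3) is -3*t*cos(4*pi*t/3)/(2*pi) + 9*sin(4*pi*t/3)/(8*pi**2) + 3*cos(4*pi*t/3)/(4*pi); evaluating from 0 to 3: ∫_{0}^{3} (2*t - 1) sin(4*pi*t/3) dt = (-15/(4*pi)) - (3/(4*pi)) = -9/(2*pi).
Summing the pieces and multiplying by (1/3) gives b_4 = 3/(4*pi).

3/(4*pi)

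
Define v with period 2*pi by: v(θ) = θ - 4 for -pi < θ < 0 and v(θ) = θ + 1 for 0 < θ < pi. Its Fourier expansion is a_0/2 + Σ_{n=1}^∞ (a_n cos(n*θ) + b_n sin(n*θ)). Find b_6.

b_6 = 1/pi ∫_{-pi}^{pi} v(θ) sin(6*θ) dθ.
Split the integral at the breakpoints.
Integrating by parts (boundary term plus one more integral), an antiderivative of (θ - 4) sin(6*θ) is -θ*cos(6*θ)/6 + sin(6*θ)/36 + 2*cos(6*θ)/3; evaluating from -pi to 0: ∫_{-pi}^{0} (θ - 4) sin(6*θ) dθ = (2/3) - (pi/6 + 2/3) = -pi/6.
Integrating by parts (boundary term plus one more integral), an antiderivative of (θ + 1) sin(6*θ) is -θ*cos(6*θ)/6 + sin(6*θ)/36 - cos(6*θ)/6; evaluating from 0 to pi: ∫_{0}^{pi} (θ + 1) sin(6*θ) dθ = (-pi/6 - 1/6) - (-1/6) = -pi/6.
Summing the pieces and multiplying by (1/pi) gives b_6 = -1/3.

-1/3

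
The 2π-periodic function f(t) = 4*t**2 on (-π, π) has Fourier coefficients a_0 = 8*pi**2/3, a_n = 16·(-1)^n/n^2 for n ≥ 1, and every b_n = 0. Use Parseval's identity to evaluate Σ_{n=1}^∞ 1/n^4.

Parseval: a_0^2/2 + Σ a_n^2 = (1/π) ∫_{-π}^{π} f(t)^2 dt = 32*pi**4/5.
Subtract a_0^2/2 = 32*pi**4/9: Σ a_n^2 = 128*pi**4/45.
Since a_n^2 = 256/n^4, Σ 1/n^4 = pi**4/90.

pi**4/90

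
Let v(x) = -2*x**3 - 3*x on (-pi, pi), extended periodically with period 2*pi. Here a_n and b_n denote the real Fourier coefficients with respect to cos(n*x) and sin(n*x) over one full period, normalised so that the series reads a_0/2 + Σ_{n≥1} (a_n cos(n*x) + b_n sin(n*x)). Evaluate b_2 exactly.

2*pi**2

b_2 = 1/pi ∫_{-pi}^{pi} v(x) sin(2*x) dx.
v is odd and sin(2*x) is odd, so the integrand is even and b_2 = 2/pi ∫_0^{pi} v(x) sin(2*x) dx.
Integrating by parts three times (tabular method), an antiderivative of (-2*x**3 - 3*x) sin(2*x) is x**3*cos(2*x) - 3*x**2*sin(2*x)/2; evaluating from 0 to pi: ∫_{0}^{pi} (-2*x**3 - 3*x) sin(2*x) dx = (pi**3) - (0) = pi**3.
Hence b_2 = (2/pi)·(pi**3) = 2*pi**2.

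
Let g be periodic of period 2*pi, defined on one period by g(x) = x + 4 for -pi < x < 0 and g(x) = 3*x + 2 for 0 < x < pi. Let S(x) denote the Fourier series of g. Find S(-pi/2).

g is continuous at x = -pi/2 with value 4 - pi/2, so the series converges to 4 - pi/2 there.

4 - pi/2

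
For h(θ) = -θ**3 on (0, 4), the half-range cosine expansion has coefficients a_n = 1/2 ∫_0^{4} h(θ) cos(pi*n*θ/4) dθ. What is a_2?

a_2 = 1/2 ∫_0^{4} (-θ**3) cos(pi*θ/2) dθ.
Integrating by parts three times (tabular method), an antiderivative of (-θ**3) cos(pi*θ/2) is -2*θ**3*sin(pi*θ/2)/pi - 12*θ**2*cos(pi*θ/2)/pi**2 + 48*θ*sin(pi*θ/2)/pi**3 + 96*cos(pi*θ/2)/pi**4; evaluating from 0 to 4: ∫_{0}^{4} (-θ**3) cos(pi*θ/2) dθ = (96*(1 - 2*pi**2)/pi**4) - (96/pi**4) = -192/pi**2.
Hence a_2 = (1/2)·(-192/pi**2) = -96/pi**2.

-96/pi**2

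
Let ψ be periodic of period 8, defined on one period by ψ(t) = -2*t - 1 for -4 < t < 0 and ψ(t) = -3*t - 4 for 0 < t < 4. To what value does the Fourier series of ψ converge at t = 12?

t = 12 differs from t = 4 by 1 full period(s), and the series is 8-periodic.
At t = 4 the one-sided limits are ψ(4^-) = -16 and ψ(4^+) = 7.
By Dirichlet's theorem the series converges to their average, [(-16) + (7)]/2 = -9/2.

-9/2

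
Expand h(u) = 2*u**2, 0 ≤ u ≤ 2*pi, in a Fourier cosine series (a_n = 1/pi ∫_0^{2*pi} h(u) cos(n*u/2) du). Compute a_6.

a_6 = 1/pi ∫_0^{2*pi} (2*u**2) cos(3*u) du.
Integrating by parts twice (tabular method), an antiderivative of (2*u**2) cos(3*u) is 2*u**2*sin(3*u)/3 + 4*u*cos(3*u)/9 - 4*sin(3*u)/27; evaluating from 0 to 2*pi: ∫_{0}^{2*pi} (2*u**2) cos(3*u) du = (8*pi/9) - (0) = 8*pi/9.
Hence a_6 = (1/pi)·(8*pi/9) = 8/9.

8/9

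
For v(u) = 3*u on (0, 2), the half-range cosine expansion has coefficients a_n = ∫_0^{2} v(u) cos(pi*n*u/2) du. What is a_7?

-24/(49*pi**2)

a_7 = ∫_0^{2} (3*u) cos(7*pi*u/2) du.
Integrating by parts (boundary term plus one more integral), an antiderivative of (3*u) cos(7*pi*u/2) is 6*u*sin(7*pi*u/2)/(7*pi) + 12*cos(7*pi*u/2)/(49*pi**2); evaluating from 0 to 2: ∫_{0}^{2} (3*u) cos(7*pi*u/2) du = (-12/(49*pi**2)) - (12/(49*pi**2)) = -24/(49*pi**2).
Hence a_7 = -24/(49*pi**2).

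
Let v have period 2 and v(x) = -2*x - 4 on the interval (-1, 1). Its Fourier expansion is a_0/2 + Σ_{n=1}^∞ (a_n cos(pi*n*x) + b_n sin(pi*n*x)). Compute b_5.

b_5 = ∫_{-1}^{1} v(x) sin(5*pi*x) dx.
Integrating by parts (boundary term plus one more integral), an antiderivative of (-2*x - 4) sin(5*pi*x) is 2*x*cos(5*pi*x)/(5*pi) - 2*sin(5*pi*x)/(25*pi**2) + 4*cos(5*pi*x)/(5*pi); evaluating from -1 to 1: ∫_{-1}^{1} (-2*x - 4) sin(5*pi*x) dx = (-6/(5*pi)) - (-2/(5*pi)) = -4/(5*pi).
Hence b_5 = -4/(5*pi).

-4/(5*pi)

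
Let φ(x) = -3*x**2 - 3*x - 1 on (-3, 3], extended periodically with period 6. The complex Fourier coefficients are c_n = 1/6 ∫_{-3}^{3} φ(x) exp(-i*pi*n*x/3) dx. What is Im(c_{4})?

Since φ is real-valued, Im(c_{4}) = -1/6 ∫_{-3}^{3} φ(x) sin(4*pi*x/3) dx = -b_{4}/2.
Integrating by parts twice (tabular method), an antiderivative of (-3*x**2 - 3*x - 1) sin(4*pi*x/3) is 9*x**2*cos(4*pi*x/3)/(4*pi) - 27*x*sin(4*pi*x/3)/(8*pi**2) + 9*x*cos(4*pi*x/3)/(4*pi) - 27*sin(4*pi*x/3)/(16*pi**2) - 81*cos(4*pi*x/3)/(32*pi**3) + 3*cos(4*pi*x/3)/(4*pi); evaluating from -3 to 3: ∫_{-3}^{3} (-3*x**2 - 3*x - 1) sin(4*pi*x/3) dx = (3*(-27 + 296*pi**2)/(32*pi**3)) - (3*(-27 + 152*pi**2)/(32*pi**3)) = 27/(2*pi).
Hence Im(c_{4}) = (-1/6)·(27/(2*pi)) = -9/(4*pi).

-9/(4*pi)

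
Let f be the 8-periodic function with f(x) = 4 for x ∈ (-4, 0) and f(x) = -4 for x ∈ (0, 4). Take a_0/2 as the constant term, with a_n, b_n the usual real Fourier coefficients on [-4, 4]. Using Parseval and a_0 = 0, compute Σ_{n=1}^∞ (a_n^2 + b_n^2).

Parseval: a_0^2/2 + Σ_{n≥1} (a_n^2+b_n^2) = 1/4 ∫_{-4}^{4} f(x)^2 dx = 32.
Subtract a_0^2/2 = 0: Σ (a_n^2+b_n^2) = 32.

32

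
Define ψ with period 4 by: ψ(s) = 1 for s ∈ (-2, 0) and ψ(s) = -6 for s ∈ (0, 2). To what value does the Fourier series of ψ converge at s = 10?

s = 10 differs from s = 2 by 2 full period(s), and the series is 4-periodic.
At s = 2 the one-sided limits are ψ(2^-) = -6 and ψ(2^+) = 1.
By Dirichlet's theorem the series converges to their average, [(-6) + (1)]/2 = -5/2.

-5/2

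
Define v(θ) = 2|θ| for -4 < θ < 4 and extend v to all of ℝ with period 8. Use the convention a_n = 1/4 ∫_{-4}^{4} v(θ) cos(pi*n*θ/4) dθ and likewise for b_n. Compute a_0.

a_0 = 1/4 ∫_{-4}^{4} v(θ) dθ = 1/4 · (32) = 8.

8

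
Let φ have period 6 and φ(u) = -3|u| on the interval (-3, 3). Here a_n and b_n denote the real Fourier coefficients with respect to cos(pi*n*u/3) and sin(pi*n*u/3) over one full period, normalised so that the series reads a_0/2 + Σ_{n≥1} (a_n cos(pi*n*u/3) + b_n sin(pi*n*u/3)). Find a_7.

36/(49*pi**2)

a_7 = 1/3 ∫_{-3}^{3} φ(u) cos(7*pi*u/3) du.
φ is even and cos(7*pi*u/3) is even, so the integrand is even and a_7 = 2/3 ∫_0^{3} φ(u) cos(7*pi*u/3) du.
Integrating by parts (boundary term plus one more integral), an antiderivative of (-3*u) cos(7*pi*u/3) is -9*u*sin(7*pi*u/3)/(7*pi) - 27*cos(7*pi*u/3)/(49*pi**2); evaluating from 0 to 3: ∫_{0}^{3} (-3*u) cos(7*pi*u/3) du = (27/(49*pi**2)) - (-27/(49*pi**2)) = 54/(49*pi**2).
Hence a_7 = (2/3)·(54/(49*pi**2)) = 36/(49*pi**2).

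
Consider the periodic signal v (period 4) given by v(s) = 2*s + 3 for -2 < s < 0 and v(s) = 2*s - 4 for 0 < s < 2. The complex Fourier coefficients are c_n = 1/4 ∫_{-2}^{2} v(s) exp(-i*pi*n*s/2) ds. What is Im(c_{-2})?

Since v is real-valued, Im(c_{-2}) = -1/4 ∫_{-2}^{2} v(s) sin(-pi*s) ds = b_{2}/2.
Split the integral at the breakpoints.
Integrating by parts (boundary term plus one more integral), an antiderivative of (2*s + 3) sin(-pi*s) is 2*s*cos(pi*s)/pi - 2*sin(pi*s)/pi**2 + 3*cos(pi*s)/pi; evaluating from -2 to 0: ∫_{-2}^{0} (2*s + 3) sin(-pi*s) ds = (3/pi) - (-1/pi) = 4/pi.
Integrating by parts (boundary term plus one more integral), an antiderivative of (2*s - 4) sin(-pi*s) is 2*s*cos(pi*s)/pi - 2*sin(pi*s)/pi**2 - 4*cos(pi*s)/pi; evaluating from 0 to 2: ∫_{0}^{2} (2*s - 4) sin(-pi*s) ds = (0) - (-4/pi) = 4/pi.
So ∫_{-2}^{2} v(s) sin(-pi*s) ds = 8/pi.
Hence Im(c_{-2}) = (-1/4)·(8/pi) = -2/pi.

-2/pi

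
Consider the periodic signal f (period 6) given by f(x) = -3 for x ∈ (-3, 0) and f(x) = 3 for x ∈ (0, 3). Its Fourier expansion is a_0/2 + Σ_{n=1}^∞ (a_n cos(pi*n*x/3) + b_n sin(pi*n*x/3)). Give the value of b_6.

b_6 = 1/3 ∫_{-3}^{3} f(x) sin(2*pi*x) dx.
f is odd and sin(2*pi*x) is odd, so the integrand is even and b_6 = 2/3 ∫_0^{3} f(x) sin(2*pi*x) dx.
Directly, an antiderivative of (3) sin(2*pi*x) is -3*cos(2*pi*x)/(2*pi); evaluating from 0 to 3: ∫_{0}^{3} (3) sin(2*pi*x) dx = (-3/(2*pi)) - (-3/(2*pi)) = 0.
Hence b_6 = (2/3)·(0) = 0.

0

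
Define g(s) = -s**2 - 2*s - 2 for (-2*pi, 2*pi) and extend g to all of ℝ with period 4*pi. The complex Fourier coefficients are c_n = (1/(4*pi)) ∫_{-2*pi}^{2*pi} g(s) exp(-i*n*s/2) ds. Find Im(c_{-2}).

Since g is real-valued, Im(c_{-2}) = -(1/(4*pi)) ∫_{-2*pi}^{2*pi} g(s) sin(-s) ds = b_{2}/2.
Integrating by parts twice (tabular method), an antiderivative of (-s**2 - 2*s - 2) sin(-s) is -s**2*cos(s) + 2*s*sin(s) - 2*s*cos(s) + 2*sin(s); evaluating from -2*pi to 2*pi: ∫_{-2*pi}^{2*pi} (-s**2 - 2*s - 2) sin(-s) ds = (-4*pi*(1 + pi)) - (4*pi*(1 - pi)) = -8*pi.
Hence Im(c_{-2}) = (-1/(4*pi))·(-8*pi) = 2.

2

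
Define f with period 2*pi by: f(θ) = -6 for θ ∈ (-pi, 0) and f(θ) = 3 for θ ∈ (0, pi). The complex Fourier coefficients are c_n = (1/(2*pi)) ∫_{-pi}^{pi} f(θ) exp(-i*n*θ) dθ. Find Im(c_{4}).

0

Since f is real-valued, Im(c_{4}) = -(1/(2*pi)) ∫_{-pi}^{pi} f(θ) sin(4*θ) dθ = -b_{4}/2.
Split the integral at the breakpoints.
Directly, an antiderivative of (-6) sin(4*θ) is 3*cos(4*θ)/2; evaluating from -pi to 0: ∫_{-pi}^{0} (-6) sin(4*θ) dθ = (3/2) - (3/2) = 0.
Directly, an antiderivative of (3) sin(4*θ) is -3*cos(4*θ)/4; evaluating from 0 to pi: ∫_{0}^{pi} (3) sin(4*θ) dθ = (-3/4) - (-3/4) = 0.
So ∫_{-pi}^{pi} f(θ) sin(4*θ) dθ = 0.
Hence Im(c_{4}) = (-1/(2*pi))·(0) = 0.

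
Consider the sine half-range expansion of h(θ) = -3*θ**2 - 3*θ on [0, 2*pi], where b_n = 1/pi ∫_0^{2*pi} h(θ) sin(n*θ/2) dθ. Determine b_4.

b_4 = 1/pi ∫_0^{2*pi} (-3*θ**2 - 3*θ) sin(2*θ) dθ.
Integrating by parts twice (tabular method), an antiderivative of (-3*θ**2 - 3*θ) sin(2*θ) is 3*θ**2*cos(2*θ)/2 - 3*θ*sin(2*θ)/2 + 3*θ*cos(2*θ)/2 - 3*sin(2*θ)/4 - 3*cos(2*θ)/4; evaluating from 0 to 2*pi: ∫_{0}^{2*pi} (-3*θ**2 - 3*θ) sin(2*θ) dθ = (-3/4 + 3*pi + 6*pi**2) - (-3/4) = 3*pi*(1 + 2*pi).
Hence b_4 = (1/pi)·(3*pi*(1 + 2*pi)) = 3 + 6*pi.

3 + 6*pi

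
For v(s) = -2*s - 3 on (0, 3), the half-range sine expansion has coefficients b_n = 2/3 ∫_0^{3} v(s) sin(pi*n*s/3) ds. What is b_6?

b_6 = 2/3 ∫_0^{3} (-2*s - 3) sin(2*pi*s) ds.
Integrating by parts (boundary term plus one more integral), an antiderivative of (-2*s - 3) sin(2*pi*s) is s*cos(2*pi*s)/pi - sin(2*pi*s)/(2*pi**2) + 3*cos(2*pi*s)/(2*pi); evaluating from 0 to 3: ∫_{0}^{3} (-2*s - 3) sin(2*pi*s) ds = (9/(2*pi)) - (3/(2*pi)) = 3/pi.
Hence b_6 = (2/3)·(3/pi) = 2/pi.

2/pi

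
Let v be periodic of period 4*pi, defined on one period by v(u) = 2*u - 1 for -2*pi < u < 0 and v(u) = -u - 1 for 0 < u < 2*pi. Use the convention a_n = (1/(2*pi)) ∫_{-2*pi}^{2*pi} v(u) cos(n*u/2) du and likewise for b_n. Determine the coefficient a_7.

12/(49*pi)

a_7 = (1/(2*pi)) ∫_{-2*pi}^{2*pi} v(u) cos(7*u/2) du.
Split the integral at the breakpoints.
Integrating by parts (boundary term plus one more integral), an antiderivative of (2*u - 1) cos(7*u/2) is 4*u*sin(7*u/2)/7 - 2*sin(7*u/2)/7 + 8*cos(7*u/2)/49; evaluating from -2*pi to 0: ∫_{-2*pi}^{0} (2*u - 1) cos(7*u/2) du = (8/49) - (-8/49) = 16/49.
Integrating by parts (boundary term plus one more integral), an antiderivative of (-u - 1) cos(7*u/2) is -2*u*sin(7*u/2)/7 - 2*sin(7*u/2)/7 - 4*cos(7*u/2)/49; evaluating from 0 to 2*pi: ∫_{0}^{2*pi} (-u - 1) cos(7*u/2) du = (4/49) - (-4/49) = 8/49.
Summing the pieces and multiplying by (1/(2*pi)) gives a_7 = 12/(49*pi).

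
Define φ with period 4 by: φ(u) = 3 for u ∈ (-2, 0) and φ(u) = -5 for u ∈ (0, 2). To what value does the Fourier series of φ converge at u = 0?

At u = 0 the one-sided limits are φ(0^-) = 3 and φ(0^+) = -5.
By Dirichlet's theorem the series converges to their average, [(3) + (-5)]/2 = -1.

-1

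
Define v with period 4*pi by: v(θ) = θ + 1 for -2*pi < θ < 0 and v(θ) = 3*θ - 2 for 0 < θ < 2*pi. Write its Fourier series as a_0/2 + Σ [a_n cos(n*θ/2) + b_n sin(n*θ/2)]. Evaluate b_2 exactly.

b_2 = (1/(2*pi)) ∫_{-2*pi}^{2*pi} v(θ) sin(θ) dθ.
Split the integral at the breakpoints.
Integrating by parts (boundary term plus one more integral), an antiderivative of (θ + 1) sin(θ) is -θ*cos(θ) + sin(θ) - cos(θ); evaluating from -2*pi to 0: ∫_{-2*pi}^{0} (θ + 1) sin(θ) dθ = (-1) - (-1 + 2*pi) = -2*pi.
Integrating by parts (boundary term plus one more integral), an antiderivative of (3*θ - 2) sin(θ) is -3*θ*cos(θ) + 3*sin(θ) + 2*cos(θ); evaluating from 0 to 2*pi: ∫_{0}^{2*pi} (3*θ - 2) sin(θ) dθ = (2 - 6*pi) - (2) = -6*pi.
Summing the pieces and multiplying by (1/(2*pi)) gives b_2 = -4.

-4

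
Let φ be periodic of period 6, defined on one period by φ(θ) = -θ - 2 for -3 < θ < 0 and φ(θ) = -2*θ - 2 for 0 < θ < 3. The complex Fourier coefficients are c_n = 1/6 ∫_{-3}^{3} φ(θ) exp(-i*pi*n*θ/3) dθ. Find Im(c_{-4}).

Since φ is real-valued, Im(c_{-4}) = -1/6 ∫_{-3}^{3} φ(θ) sin(-4*pi*θ/3) dθ = b_{4}/2.
Split the integral at the breakpoints.
Integrating by parts (boundary term plus one more integral), an antiderivative of (-θ - 2) sin(-4*pi*θ/3) is -3*θ*cos(4*pi*θ/3)/(4*pi) + 9*sin(4*pi*θ/3)/(16*pi**2) - 3*cos(4*pi*θ/3)/(2*pi); evaluating from -3 to 0: ∫_{-3}^{0} (-θ - 2) sin(-4*pi*θ/3) dθ = (-3/(2*pi)) - (3/(4*pi)) = -9/(4*pi).
Integrating by parts (boundary term plus one more integral), an antiderivative of (-2*θ - 2) sin(-4*pi*θ/3) is -3*θ*cos(4*pi*θ/3)/(2*pi) + 9*sin(4*pi*θ/3)/(8*pi**2) - 3*cos(4*pi*θ/3)/(2*pi); evaluating from 0 to 3: ∫_{0}^{3} (-2*θ - 2) sin(-4*pi*θ/3) dθ = (-6/pi) - (-3/(2*pi)) = -9/(2*pi).
So ∫_{-3}^{3} φ(θ) sin(-4*pi*θ/3) dθ = -27/(4*pi).
Hence Im(c_{-4}) = (-1/6)·(-27/(4*pi)) = 9/(8*pi).

9/(8*pi)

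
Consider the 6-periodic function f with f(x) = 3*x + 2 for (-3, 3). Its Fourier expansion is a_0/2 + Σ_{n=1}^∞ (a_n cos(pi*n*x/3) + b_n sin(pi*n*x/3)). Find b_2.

b_2 = 1/3 ∫_{-3}^{3} f(x) sin(2*pi*x/3) dx.
Integrating by parts (boundary term plus one more integral), an antiderivative of (3*x + 2) sin(2*pi*x/3) is -9*x*cos(2*pi*x/3)/(2*pi) + 27*sin(2*pi*x/3)/(4*pi**2) - 3*cos(2*pi*x/3)/pi; evaluating from -3 to 3: ∫_{-3}^{3} (3*x + 2) sin(2*pi*x/3) dx = (-33/(2*pi)) - (21/(2*pi)) = -27/pi.
Hence b_2 = (1/3)·(-27/pi) = -9/pi.

-9/pi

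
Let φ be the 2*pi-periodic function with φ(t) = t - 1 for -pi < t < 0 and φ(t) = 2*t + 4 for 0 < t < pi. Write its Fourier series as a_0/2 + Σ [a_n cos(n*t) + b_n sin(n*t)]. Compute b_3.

(pi + 10/3)/pi

b_3 = 1/pi ∫_{-pi}^{pi} φ(t) sin(3*t) dt.
Split the integral at the breakpoints.
Integrating by parts (boundary term plus one more integral), an antiderivative of (t - 1) sin(3*t) is -t*cos(3*t)/3 + sin(3*t)/9 + cos(3*t)/3; evaluating from -pi to 0: ∫_{-pi}^{0} (t - 1) sin(3*t) dt = (1/3) - (-pi/3 - 1/3) = 2/3 + pi/3.
Integrating by parts (boundary term plus one more integral), an antiderivative of (2*t + 4) sin(3*t) is -2*t*cos(3*t)/3 + 2*sin(3*t)/9 - 4*cos(3*t)/3; evaluating from 0 to pi: ∫_{0}^{pi} (2*t + 4) sin(3*t) dt = (4/3 + 2*pi/3) - (-4/3) = 2*pi/3 + 8/3.
Summing the pieces and multiplying by (1/pi) gives b_3 = (pi + 10/3)/pi.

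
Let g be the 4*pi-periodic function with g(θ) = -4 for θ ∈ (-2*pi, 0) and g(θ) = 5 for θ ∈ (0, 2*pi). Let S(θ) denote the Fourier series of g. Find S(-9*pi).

-4

θ = -9*pi differs from θ = -pi by -2 full period(s), and the series is 4*pi-periodic.
g is continuous at θ = -pi with value -4, so the series converges to -4 there.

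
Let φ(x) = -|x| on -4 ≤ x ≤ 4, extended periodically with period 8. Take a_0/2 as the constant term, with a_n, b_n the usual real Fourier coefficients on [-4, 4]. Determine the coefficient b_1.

0

b_1 = 1/4 ∫_{-4}^{4} φ(x) sin(pi*x/4) dx.
φ is even and sin(pi*x/4) is odd, so the integrand is odd over a symmetric interval and the integral vanishes.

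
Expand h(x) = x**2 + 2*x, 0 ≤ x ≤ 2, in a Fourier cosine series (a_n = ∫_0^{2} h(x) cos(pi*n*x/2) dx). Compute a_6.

4/(9*pi**2)

a_6 = ∫_0^{2} (x**2 + 2*x) cos(3*pi*x) dx.
Integrating by parts twice (tabular method), an antiderivative of (x**2 + 2*x) cos(3*pi*x) is x**2*sin(3*pi*x)/(3*pi) + 2*x*sin(3*pi*x)/(3*pi) + 2*x*cos(3*pi*x)/(9*pi**2) - 2*sin(3*pi*x)/(27*pi**3) + 2*cos(3*pi*x)/(9*pi**2); evaluating from 0 to 2: ∫_{0}^{2} (x**2 + 2*x) cos(3*pi*x) dx = (2/(3*pi**2)) - (2/(9*pi**2)) = 4/(9*pi**2).
Hence a_6 = 4/(9*pi**2).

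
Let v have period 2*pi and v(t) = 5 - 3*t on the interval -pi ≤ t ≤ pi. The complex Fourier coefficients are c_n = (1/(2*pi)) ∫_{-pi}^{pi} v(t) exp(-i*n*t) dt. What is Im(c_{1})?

3

Since v is real-valued, Im(c_{1}) = -(1/(2*pi)) ∫_{-pi}^{pi} v(t) sin(t) dt = -b_{1}/2.
Integrating by parts (boundary term plus one more integral), an antiderivative of (5 - 3*t) sin(t) is 3*t*cos(t) - 3*sin(t) - 5*cos(t); evaluating from -pi to pi: ∫_{-pi}^{pi} (5 - 3*t) sin(t) dt = (5 - 3*pi) - (5 + 3*pi) = -6*pi.
Hence Im(c_{1}) = (-1/(2*pi))·(-6*pi) = 3.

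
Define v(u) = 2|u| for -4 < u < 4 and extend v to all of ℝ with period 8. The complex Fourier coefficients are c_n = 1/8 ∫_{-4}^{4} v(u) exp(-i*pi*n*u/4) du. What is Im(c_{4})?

0

Since v is real-valued, Im(c_{4}) = -1/8 ∫_{-4}^{4} v(u) sin(pi*u) du = -b_{4}/2.
(v is even, so the integrand is odd over a symmetric interval and the integral vanishes.)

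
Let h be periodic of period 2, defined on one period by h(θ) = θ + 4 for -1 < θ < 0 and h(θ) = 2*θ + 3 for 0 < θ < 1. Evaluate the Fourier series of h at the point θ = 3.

4

θ = 3 differs from θ = 1 by 1 full period(s), and the series is 2-periodic.
At θ = 1 the one-sided limits are h(1^-) = 5 and h(1^+) = 3.
By Dirichlet's theorem the series converges to their average, [(5) + (3)]/2 = 4.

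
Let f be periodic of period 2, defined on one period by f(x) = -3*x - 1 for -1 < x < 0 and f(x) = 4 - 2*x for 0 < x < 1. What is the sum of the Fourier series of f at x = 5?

2

x = 5 differs from x = 1 by 2 full period(s), and the series is 2-periodic.
f is continuous at x = 1 with value 2, so the series converges to 2 there.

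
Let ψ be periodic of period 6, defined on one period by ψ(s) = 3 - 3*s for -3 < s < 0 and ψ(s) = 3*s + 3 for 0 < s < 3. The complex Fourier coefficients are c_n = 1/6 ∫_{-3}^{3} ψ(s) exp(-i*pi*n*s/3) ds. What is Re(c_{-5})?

-18/(25*pi**2)

Since ψ is real-valued, Re(c_{-5}) = 1/6 ∫_{-3}^{3} ψ(s) cos(-5*pi*s/3) ds = a_{5}/2.
ψ is even and cos(-5*pi*s/3) is even, so the integrand is even: ∫_{-3}^{3} ψ(s) cos(-5*pi*s/3) ds = 2∫_0^{3} ψ(s) cos(-5*pi*s/3) ds.
Integrating by parts (boundary term plus one more integral), an antiderivative of (3*s + 3) cos(-5*pi*s/3) is 9*s*sin(5*pi*s/3)/(5*pi) + 9*sin(5*pi*s/3)/(5*pi) + 27*cos(5*pi*s/3)/(25*pi**2); evaluating from 0 to 3: ∫_{0}^{3} (3*s + 3) cos(-5*pi*s/3) ds = (-27/(25*pi**2)) - (27/(25*pi**2)) = -54/(25*pi**2).
So ∫_{-3}^{3} ψ(s) cos(-5*pi*s/3) ds = -108/(25*pi**2).
Hence Re(c_{-5}) = (1/6)·(-108/(25*pi**2)) = -18/(25*pi**2).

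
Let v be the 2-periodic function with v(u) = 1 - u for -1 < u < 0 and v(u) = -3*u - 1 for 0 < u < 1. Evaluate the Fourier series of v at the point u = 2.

0

u = 2 differs from u = 0 by 1 full period(s), and the series is 2-periodic.
At u = 0 the one-sided limits are v(0^-) = 1 and v(0^+) = -1.
By Dirichlet's theorem the series converges to their average, [(1) + (-1)]/2 = 0.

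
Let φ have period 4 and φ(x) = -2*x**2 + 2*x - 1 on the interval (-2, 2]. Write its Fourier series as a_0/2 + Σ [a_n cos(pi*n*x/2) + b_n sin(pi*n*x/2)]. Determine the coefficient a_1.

32/pi**2

a_1 = 1/2 ∫_{-2}^{2} φ(x) cos(pi*x/2) dx.
Integrating by parts twice (tabular method), an antiderivative of (-2*x**2 + 2*x - 1) cos(pi*x/2) is -4*x**2*sin(pi*x/2)/pi + 4*x*sin(pi*x/2)/pi - 16*x*cos(pi*x/2)/pi**2 - 2*sin(pi*x/2)/pi + 32*sin(pi*x/2)/pi**3 + 8*cos(pi*x/2)/pi**2; evaluating from -2 to 2: ∫_{-2}^{2} (-2*x**2 + 2*x - 1) cos(pi*x/2) dx = (24/pi**2) - (-40/pi**2) = 64/pi**2.
Hence a_1 = (1/2)·(64/pi**2) = 32/pi**2.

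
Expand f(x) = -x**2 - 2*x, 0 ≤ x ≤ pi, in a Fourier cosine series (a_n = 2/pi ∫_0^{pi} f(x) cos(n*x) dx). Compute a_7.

4*(2 + pi)/(49*pi)

a_7 = 2/pi ∫_0^{pi} (-x**2 - 2*x) cos(7*x) dx.
Integrating by parts twice (tabular method), an antiderivative of (-x**2 - 2*x) cos(7*x) is -x**2*sin(7*x)/7 - 2*x*sin(7*x)/7 - 2*x*cos(7*x)/49 + 2*sin(7*x)/343 - 2*cos(7*x)/49; evaluating from 0 to pi: ∫_{0}^{pi} (-x**2 - 2*x) cos(7*x) dx = (2/49 + 2*pi/49) - (-2/49) = 4/49 + 2*pi/49.
Hence a_7 = (2/pi)·(4/49 + 2*pi/49) = 4*(2 + pi)/(49*pi).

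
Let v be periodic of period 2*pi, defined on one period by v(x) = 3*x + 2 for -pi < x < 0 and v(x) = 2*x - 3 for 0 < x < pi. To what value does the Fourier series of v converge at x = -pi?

-pi/2 - 1/2

x = -pi differs from x = pi by -1 full period(s), and the series is 2*pi-periodic.
At x = pi the one-sided limits are v(pi^-) = -3 + 2*pi and v(pi^+) = 2 - 3*pi.
By Dirichlet's theorem the series converges to their average, [(-3 + 2*pi) + (2 - 3*pi)]/2 = -pi/2 - 1/2.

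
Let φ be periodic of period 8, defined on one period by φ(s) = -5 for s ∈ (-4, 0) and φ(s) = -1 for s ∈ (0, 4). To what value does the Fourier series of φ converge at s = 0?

-3

At s = 0 the one-sided limits are φ(0^-) = -5 and φ(0^+) = -1.
By Dirichlet's theorem the series converges to their average, [(-5) + (-1)]/2 = -3.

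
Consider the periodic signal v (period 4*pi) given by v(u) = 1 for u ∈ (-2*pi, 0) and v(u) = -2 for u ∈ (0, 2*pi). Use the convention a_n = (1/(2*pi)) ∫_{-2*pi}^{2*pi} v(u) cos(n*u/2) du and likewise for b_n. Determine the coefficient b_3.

b_3 = (1/(2*pi)) ∫_{-2*pi}^{2*pi} v(u) sin(3*u/2) du.
Split the integral at the breakpoints.
Directly, an antiderivative of (1) sin(3*u/2) is -2*cos(3*u/2)/3; evaluating from -2*pi to 0: ∫_{-2*pi}^{0} (1) sin(3*u/2) du = (-2/3) - (2/3) = -4/3.
Directly, an antiderivative of (-2) sin(3*u/2) is 4*cos(3*u/2)/3; evaluating from 0 to 2*pi: ∫_{0}^{2*pi} (-2) sin(3*u/2) du = (-4/3) - (4/3) = -8/3.
Summing the pieces and multiplying by (1/(2*pi)) gives b_3 = -2/pi.

-2/pi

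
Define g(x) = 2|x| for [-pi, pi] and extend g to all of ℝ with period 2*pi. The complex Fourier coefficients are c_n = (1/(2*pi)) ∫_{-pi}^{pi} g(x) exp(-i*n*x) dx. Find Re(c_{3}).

Since g is real-valued, Re(c_{3}) = (1/(2*pi)) ∫_{-pi}^{pi} g(x) cos(3*x) dx = a_{3}/2.
g is even and cos(3*x) is even, so the integrand is even: ∫_{-pi}^{pi} g(x) cos(3*x) dx = 2∫_0^{pi} g(x) cos(3*x) dx.
Integrating by parts (boundary term plus one more integral), an antiderivative of (2*x) cos(3*x) is 2*x*sin(3*x)/3 + 2*cos(3*x)/9; evaluating from 0 to pi: ∫_{0}^{pi} (2*x) cos(3*x) dx = (-2/9) - (2/9) = -4/9.
So ∫_{-pi}^{pi} g(x) cos(3*x) dx = -8/9.
Hence Re(c_{3}) = (1/(2*pi))·(-8/9) = -4/(9*pi).

-4/(9*pi)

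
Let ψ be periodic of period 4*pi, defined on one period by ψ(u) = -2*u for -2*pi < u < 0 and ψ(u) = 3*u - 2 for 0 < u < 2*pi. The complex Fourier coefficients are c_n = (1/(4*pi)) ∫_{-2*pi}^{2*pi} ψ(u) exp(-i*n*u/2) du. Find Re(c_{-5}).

-2/(5*pi)

Since ψ is real-valued, Re(c_{-5}) = (1/(4*pi)) ∫_{-2*pi}^{2*pi} ψ(u) cos(-5*u/2) du = a_{5}/2.
Split the integral at the breakpoints.
Integrating by parts (boundary term plus one more integral), an antiderivative of (-2*u) cos(-5*u/2) is -4*u*sin(5*u/2)/5 - 8*cos(5*u/2)/25; evaluating from -2*pi to 0: ∫_{-2*pi}^{0} (-2*u) cos(-5*u/2) du = (-8/25) - (8/25) = -16/25.
Integrating by parts (boundary term plus one more integral), an antiderivative of (3*u - 2) cos(-5*u/2) is 6*u*sin(5*u/2)/5 - 4*sin(5*u/2)/5 + 12*cos(5*u/2)/25; evaluating from 0 to 2*pi: ∫_{0}^{2*pi} (3*u - 2) cos(-5*u/2) du = (-12/25) - (12/25) = -24/25.
So ∫_{-2*pi}^{2*pi} ψ(u) cos(-5*u/2) du = -8/5.
Hence Re(c_{-5}) = (1/(4*pi))·(-8/5) = -2/(5*pi).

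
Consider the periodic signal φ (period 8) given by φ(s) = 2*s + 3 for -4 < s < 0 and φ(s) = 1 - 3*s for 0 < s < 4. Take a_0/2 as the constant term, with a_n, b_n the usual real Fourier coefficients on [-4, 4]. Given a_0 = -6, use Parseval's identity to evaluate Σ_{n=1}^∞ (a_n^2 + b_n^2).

Parseval: a_0^2/2 + Σ_{n≥1} (a_n^2+b_n^2) = 1/4 ∫_{-4}^{4} φ(s)^2 ds = 130/3.
Subtract a_0^2/2 = 18: Σ (a_n^2+b_n^2) = 76/3.

76/3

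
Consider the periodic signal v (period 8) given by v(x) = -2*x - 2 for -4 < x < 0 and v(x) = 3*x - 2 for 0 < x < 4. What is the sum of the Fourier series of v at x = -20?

8

x = -20 differs from x = -4 by -2 full period(s), and the series is 8-periodic.
At x = -4 the one-sided limits are v(-4^-) = 10 and v(-4^+) = 6.
By Dirichlet's theorem the series converges to their average, [(10) + (6)]/2 = 8.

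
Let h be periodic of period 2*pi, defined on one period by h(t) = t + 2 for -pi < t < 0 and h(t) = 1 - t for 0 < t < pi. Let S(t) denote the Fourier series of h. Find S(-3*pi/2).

1 - pi/2

t = -3*pi/2 differs from t = pi/2 by -1 full period(s), and the series is 2*pi-periodic.
h is continuous at t = pi/2 with value 1 - pi/2, so the series converges to 1 - pi/2 there.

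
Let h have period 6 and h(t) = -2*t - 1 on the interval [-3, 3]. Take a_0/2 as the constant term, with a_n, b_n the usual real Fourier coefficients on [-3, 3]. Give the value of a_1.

a_1 = 1/3 ∫_{-3}^{3} h(t) cos(pi*t/3) dt.
Integrating by parts (boundary term plus one more integral), an antiderivative of (-2*t - 1) cos(pi*t/3) is -6*t*sin(pi*t/3)/pi - 3*sin(pi*t/3)/pi - 18*cos(pi*t/3)/pi**2; evaluating from -3 to 3: ∫_{-3}^{3} (-2*t - 1) cos(pi*t/3) dt = (18/pi**2) - (18/pi**2) = 0.
Hence a_1 = (1/3)·(0) = 0.

0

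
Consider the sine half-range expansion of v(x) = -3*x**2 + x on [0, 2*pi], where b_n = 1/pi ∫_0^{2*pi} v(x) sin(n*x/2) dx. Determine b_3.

b_3 = 1/pi ∫_0^{2*pi} (-3*x**2 + x) sin(3*x/2) dx.
Integrating by parts twice (tabular method), an antiderivative of (-3*x**2 + x) sin(3*x/2) is 2*x**2*cos(3*x/2) - 8*x*sin(3*x/2)/3 - 2*x*cos(3*x/2)/3 + 4*sin(3*x/2)/9 - 16*cos(3*x/2)/9; evaluating from 0 to 2*pi: ∫_{0}^{2*pi} (-3*x**2 + x) sin(3*x/2) dx = (-8*pi**2 + 16/9 + 4*pi/3) - (-16/9) = -8*pi**2 + 32/9 + 4*pi/3.
Hence b_3 = (1/pi)·(-8*pi**2 + 32/9 + 4*pi/3) = -8*pi + 32/(9*pi) + 4/3.

-8*pi + 32/(9*pi) + 4/3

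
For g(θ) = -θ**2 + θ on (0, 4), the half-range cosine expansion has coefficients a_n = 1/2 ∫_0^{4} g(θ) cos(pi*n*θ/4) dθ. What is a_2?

-16/pi**2

a_2 = 1/2 ∫_0^{4} (-θ**2 + θ) cos(pi*θ/2) dθ.
Integrating by parts twice (tabular method), an antiderivative of (-θ**2 + θ) cos(pi*θ/2) is -2*θ**2*sin(pi*θ/2)/pi + 2*θ*sin(pi*θ/2)/pi - 8*θ*cos(pi*θ/2)/pi**2 + 16*sin(pi*θ/2)/pi**3 + 4*cos(pi*θ/2)/pi**2; evaluating from 0 to 4: ∫_{0}^{4} (-θ**2 + θ) cos(pi*θ/2) dθ = (-28/pi**2) - (4/pi**2) = -32/pi**2.
Hence a_2 = (1/2)·(-32/pi**2) = -16/pi**2.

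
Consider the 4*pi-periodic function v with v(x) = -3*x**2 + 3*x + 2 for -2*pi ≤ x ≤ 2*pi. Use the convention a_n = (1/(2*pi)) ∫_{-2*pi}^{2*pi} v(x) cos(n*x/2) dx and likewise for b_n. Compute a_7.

48/49

a_7 = (1/(2*pi)) ∫_{-2*pi}^{2*pi} v(x) cos(7*x/2) dx.
Integrating by parts twice (tabular method), an antiderivative of (-3*x**2 + 3*x + 2) cos(7*x/2) is -6*x**2*sin(7*x/2)/7 + 6*x*sin(7*x/2)/7 - 24*x*cos(7*x/2)/49 + 244*sin(7*x/2)/343 + 12*cos(7*x/2)/49; evaluating from -2*pi to 2*pi: ∫_{-2*pi}^{2*pi} (-3*x**2 + 3*x + 2) cos(7*x/2) dx = (-12/49 + 48*pi/49) - (-48*pi/49 - 12/49) = 96*pi/49.
Hence a_7 = (1/(2*pi))·(96*pi/49) = 48/49.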